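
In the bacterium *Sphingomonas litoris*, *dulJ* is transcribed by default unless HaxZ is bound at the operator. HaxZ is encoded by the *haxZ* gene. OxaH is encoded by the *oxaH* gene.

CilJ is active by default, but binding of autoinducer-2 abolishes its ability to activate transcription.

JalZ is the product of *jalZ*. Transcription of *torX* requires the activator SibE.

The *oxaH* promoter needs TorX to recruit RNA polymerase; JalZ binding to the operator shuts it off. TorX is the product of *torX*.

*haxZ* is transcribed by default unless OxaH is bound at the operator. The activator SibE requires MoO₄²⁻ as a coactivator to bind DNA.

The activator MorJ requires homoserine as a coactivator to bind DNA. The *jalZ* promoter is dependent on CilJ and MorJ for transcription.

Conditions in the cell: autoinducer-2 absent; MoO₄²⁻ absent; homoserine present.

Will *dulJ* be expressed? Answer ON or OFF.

OFF

MoO₄²⁻ is absent, so SibE is inactive.
Required activator SibE is absent, so *torX* is not transcribed.
So TorX is not produced.
Autoinducer-2 is absent, so CilJ is active.
Homoserine is present, so MorJ is active.
No repressor is bound and CilJ and MorJ are active, so *jalZ* is transcribed.
So JalZ is produced and active.
With repressor JalZ bound, *oxaH* is not transcribed.
So OxaH is not produced.
With no repressor bound, *haxZ* is transcribed.
So HaxZ is produced and active.
With repressor HaxZ bound, *dulJ* is not transcribed.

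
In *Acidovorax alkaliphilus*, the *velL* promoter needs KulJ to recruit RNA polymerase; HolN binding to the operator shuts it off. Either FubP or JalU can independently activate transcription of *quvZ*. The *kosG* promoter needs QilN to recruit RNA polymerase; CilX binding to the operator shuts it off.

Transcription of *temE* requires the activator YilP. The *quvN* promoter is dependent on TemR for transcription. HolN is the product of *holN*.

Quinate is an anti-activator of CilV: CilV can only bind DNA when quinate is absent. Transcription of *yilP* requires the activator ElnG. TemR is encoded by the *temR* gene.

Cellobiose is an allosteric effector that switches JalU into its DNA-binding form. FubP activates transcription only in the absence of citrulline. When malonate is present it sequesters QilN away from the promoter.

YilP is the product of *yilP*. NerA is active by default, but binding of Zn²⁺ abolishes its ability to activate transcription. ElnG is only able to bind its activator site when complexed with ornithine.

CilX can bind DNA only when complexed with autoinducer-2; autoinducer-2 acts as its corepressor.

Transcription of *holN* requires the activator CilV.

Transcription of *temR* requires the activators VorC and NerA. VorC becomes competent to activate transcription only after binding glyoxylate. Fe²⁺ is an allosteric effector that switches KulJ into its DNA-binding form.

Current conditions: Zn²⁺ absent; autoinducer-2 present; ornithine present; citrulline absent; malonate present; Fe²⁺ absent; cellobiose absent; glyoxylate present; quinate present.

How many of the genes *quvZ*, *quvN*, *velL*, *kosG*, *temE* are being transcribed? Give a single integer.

3

Citrulline is absent, so FubP is active.
Cellobiose is absent, so JalU is inactive.
Activator FubP is present, so *quvZ* is transcribed.
→ *quvZ* is ON.
Glyoxylate is present, so VorC is active.
Zn²⁺ is absent, so NerA is active.
No repressor is bound and VorC and NerA are active, so *temR* is transcribed.
So TemR is produced and active.
No repressor is bound and TemR is active, so *quvN* is transcribed.
→ *quvN* is ON.
Quinate is present, so CilV is inactive.
Required activator CilV is absent, so *holN* is not transcribed.
So HolN is not produced.
Fe²⁺ is absent, so KulJ is inactive.
Required activator KulJ is absent, so *velL* is not transcribed.
→ *velL* is OFF.
Autoinducer-2 is present, so CilX is active.
Malonate is present, so QilN is inactive.
With repressor CilX bound, *kosG* is not transcribed.
→ *kosG* is OFF.
Ornithine is present, so ElnG is active.
No repressor is bound and ElnG is active, so *yilP* is transcribed.
So YilP is produced and active.
No repressor is bound and YilP is active, so *temE* is transcribed.
→ *temE* is ON.
3 of the 5 genes are transcribed.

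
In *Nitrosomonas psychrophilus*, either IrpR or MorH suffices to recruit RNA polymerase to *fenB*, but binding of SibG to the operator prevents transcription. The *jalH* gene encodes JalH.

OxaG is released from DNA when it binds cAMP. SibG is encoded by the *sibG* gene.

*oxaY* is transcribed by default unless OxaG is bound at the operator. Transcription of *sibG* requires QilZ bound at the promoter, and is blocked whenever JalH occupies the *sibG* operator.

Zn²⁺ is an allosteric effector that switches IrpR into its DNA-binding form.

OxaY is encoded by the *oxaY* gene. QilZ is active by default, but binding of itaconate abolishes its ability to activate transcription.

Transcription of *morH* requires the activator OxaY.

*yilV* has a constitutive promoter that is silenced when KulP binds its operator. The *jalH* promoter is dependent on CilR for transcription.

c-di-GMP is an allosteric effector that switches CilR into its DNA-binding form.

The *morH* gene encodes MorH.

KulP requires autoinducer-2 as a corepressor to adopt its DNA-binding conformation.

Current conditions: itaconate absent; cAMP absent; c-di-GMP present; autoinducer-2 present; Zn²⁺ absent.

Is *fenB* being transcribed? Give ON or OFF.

Zn²⁺ is absent, so IrpR is inactive.
c-di-GMP is present, so CilR is active.
No repressor is bound and CilR is active, so *jalH* is transcribed.
So JalH is produced and active.
Itaconate is absent, so QilZ is active.
With repressor JalH bound, *sibG* is not transcribed.
So SibG is not produced.
cAMP is absent, so OxaG is active.
With repressor OxaG bound, *oxaY* is not transcribed.
So OxaY is not produced.
Required activator OxaY is absent, so *morH* is not transcribed.
So MorH is not produced.
No activator is available at the *fenB* promoter, so *fenB* is not transcribed.

OFF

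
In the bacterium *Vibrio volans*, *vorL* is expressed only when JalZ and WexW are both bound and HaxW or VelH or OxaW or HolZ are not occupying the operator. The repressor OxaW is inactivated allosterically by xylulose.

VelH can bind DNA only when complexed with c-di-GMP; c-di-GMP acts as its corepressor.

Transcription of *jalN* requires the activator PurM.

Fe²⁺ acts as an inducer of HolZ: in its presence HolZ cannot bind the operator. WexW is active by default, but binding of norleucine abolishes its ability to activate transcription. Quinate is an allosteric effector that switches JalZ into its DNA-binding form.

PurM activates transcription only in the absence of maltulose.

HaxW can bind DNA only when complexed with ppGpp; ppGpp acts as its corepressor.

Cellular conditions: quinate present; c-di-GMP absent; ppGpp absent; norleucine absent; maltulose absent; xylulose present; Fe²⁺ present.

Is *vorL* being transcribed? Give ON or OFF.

ON

Quinate is present, so JalZ is active.
ppGpp is absent, so HaxW is inactive.
c-di-GMP is absent, so VelH is inactive.
Xylulose is present, so OxaW is inactive.
Norleucine is absent, so WexW is active.
Fe²⁺ is present, so HolZ is inactive.
No repressor is bound and JalZ and WexW are active, so *vorL* is transcribed.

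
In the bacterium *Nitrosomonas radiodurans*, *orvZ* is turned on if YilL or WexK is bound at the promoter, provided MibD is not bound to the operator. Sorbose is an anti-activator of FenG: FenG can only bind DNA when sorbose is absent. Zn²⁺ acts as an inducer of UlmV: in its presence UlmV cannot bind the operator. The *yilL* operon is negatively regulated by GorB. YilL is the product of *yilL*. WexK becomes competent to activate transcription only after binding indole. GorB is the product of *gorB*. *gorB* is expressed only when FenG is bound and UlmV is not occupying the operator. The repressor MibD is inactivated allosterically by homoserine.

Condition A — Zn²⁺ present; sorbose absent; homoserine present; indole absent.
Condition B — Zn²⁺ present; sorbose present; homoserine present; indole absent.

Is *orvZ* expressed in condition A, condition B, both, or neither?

B only

Condition A:
Zn²⁺ is present, so UlmV is inactive.
Sorbose is absent, so FenG is active.
No repressor is bound and FenG is active, so *gorB* is transcribed.
So GorB is produced and active.
With repressor GorB bound, *yilL* is not transcribed.
So YilL is not produced.
Homoserine is present, so MibD is inactive.
Indole is absent, so WexK is inactive.
No activator is available at the *orvZ* promoter, so *orvZ* is not transcribed.
→ *orvZ* is OFF in A.
Condition B:
Zn²⁺ is present, so UlmV is inactive.
Sorbose is present, so FenG is inactive.
Required activator FenG is absent, so *gorB* is not transcribed.
So GorB is not produced.
With no repressor bound, *yilL* is transcribed.
So YilL is produced and active.
Homoserine is present, so MibD is inactive.
Indole is absent, so WexK is inactive.
Activator YilL is present, so *orvZ* is transcribed.
→ *orvZ* is ON in B.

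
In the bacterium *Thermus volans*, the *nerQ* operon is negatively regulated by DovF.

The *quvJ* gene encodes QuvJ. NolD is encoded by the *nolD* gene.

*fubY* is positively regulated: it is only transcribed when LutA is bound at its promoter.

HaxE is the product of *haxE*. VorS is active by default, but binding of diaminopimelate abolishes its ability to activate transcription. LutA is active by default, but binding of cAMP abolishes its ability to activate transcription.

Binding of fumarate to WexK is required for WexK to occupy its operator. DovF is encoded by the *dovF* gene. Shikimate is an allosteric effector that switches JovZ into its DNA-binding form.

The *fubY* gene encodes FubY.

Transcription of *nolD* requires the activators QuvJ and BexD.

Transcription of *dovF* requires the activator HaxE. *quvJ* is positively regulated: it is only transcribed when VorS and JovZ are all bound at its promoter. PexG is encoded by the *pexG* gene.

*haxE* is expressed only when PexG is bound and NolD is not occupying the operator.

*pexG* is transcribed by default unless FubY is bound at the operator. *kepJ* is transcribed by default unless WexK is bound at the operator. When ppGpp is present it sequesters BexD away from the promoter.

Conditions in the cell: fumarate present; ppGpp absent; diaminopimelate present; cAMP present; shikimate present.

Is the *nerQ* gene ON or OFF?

OFF

Diaminopimelate is present, so VorS is inactive.
Shikimate is present, so JovZ is active.
Required activator VorS is absent, so *quvJ* is not transcribed.
So QuvJ is not produced.
ppGpp is absent, so BexD is active.
Required activator QuvJ is absent, so *nolD* is not transcribed.
So NolD is not produced.
cAMP is present, so LutA is inactive.
Required activator LutA is absent, so *fubY* is not transcribed.
So FubY is not produced.
With no repressor bound, *pexG* is transcribed.
So PexG is produced and active.
No repressor is bound and PexG is active, so *haxE* is transcribed.
So HaxE is produced and active.
No repressor is bound and HaxE is active, so *dovF* is transcribed.
So DovF is produced and active.
With repressor DovF bound, *nerQ* is not transcribed.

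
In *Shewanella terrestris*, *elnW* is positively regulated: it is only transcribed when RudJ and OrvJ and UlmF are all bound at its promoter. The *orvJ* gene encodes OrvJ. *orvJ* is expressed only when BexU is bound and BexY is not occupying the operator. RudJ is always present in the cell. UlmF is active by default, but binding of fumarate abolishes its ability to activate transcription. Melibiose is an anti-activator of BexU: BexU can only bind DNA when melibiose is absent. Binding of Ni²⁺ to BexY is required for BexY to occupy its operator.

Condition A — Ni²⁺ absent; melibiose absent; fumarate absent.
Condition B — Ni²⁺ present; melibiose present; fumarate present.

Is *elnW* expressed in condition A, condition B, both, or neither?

Condition A:
RudJ is produced constitutively and is active.
Ni²⁺ is absent, so BexY is inactive.
Melibiose is absent, so BexU is active.
No repressor is bound and BexU is active, so *orvJ* is transcribed.
So OrvJ is produced and active.
Fumarate is absent, so UlmF is active.
No repressor is bound and RudJ and OrvJ and UlmF are active, so *elnW* is transcribed.
→ *elnW* is ON in A.
Condition B:
RudJ is produced constitutively and is active.
Ni²⁺ is present, so BexY is active.
Melibiose is present, so BexU is inactive.
With repressor BexY bound, *orvJ* is not transcribed.
So OrvJ is not produced.
Fumarate is present, so UlmF is inactive.
Required activator OrvJ is absent, so *elnW* is not transcribed.
→ *elnW* is OFF in B.

A only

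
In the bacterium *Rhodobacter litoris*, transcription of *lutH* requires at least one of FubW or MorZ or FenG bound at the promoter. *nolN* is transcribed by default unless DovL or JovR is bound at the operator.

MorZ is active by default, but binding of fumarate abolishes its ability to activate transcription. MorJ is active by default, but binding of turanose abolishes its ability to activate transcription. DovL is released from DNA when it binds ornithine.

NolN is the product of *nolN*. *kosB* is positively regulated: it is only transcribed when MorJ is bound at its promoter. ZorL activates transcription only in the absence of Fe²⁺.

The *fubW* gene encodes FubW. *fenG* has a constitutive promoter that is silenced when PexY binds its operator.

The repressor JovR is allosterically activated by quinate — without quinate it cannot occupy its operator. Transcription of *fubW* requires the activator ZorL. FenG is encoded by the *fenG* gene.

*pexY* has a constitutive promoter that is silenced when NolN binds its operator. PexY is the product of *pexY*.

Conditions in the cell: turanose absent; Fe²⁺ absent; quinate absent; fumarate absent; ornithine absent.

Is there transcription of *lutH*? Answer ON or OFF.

Fe²⁺ is absent, so ZorL is active.
No repressor is bound and ZorL is active, so *fubW* is transcribed.
So FubW is produced and active.
Fumarate is absent, so MorZ is active.
Ornithine is absent, so DovL is active.
Quinate is absent, so JovR is inactive.
With repressor DovL bound, *nolN* is not transcribed.
So NolN is not produced.
With no repressor bound, *pexY* is transcribed.
So PexY is produced and active.
With repressor PexY bound, *fenG* is not transcribed.
So FenG is not produced.
Activator FubW is present, so *lutH* is transcribed.

ON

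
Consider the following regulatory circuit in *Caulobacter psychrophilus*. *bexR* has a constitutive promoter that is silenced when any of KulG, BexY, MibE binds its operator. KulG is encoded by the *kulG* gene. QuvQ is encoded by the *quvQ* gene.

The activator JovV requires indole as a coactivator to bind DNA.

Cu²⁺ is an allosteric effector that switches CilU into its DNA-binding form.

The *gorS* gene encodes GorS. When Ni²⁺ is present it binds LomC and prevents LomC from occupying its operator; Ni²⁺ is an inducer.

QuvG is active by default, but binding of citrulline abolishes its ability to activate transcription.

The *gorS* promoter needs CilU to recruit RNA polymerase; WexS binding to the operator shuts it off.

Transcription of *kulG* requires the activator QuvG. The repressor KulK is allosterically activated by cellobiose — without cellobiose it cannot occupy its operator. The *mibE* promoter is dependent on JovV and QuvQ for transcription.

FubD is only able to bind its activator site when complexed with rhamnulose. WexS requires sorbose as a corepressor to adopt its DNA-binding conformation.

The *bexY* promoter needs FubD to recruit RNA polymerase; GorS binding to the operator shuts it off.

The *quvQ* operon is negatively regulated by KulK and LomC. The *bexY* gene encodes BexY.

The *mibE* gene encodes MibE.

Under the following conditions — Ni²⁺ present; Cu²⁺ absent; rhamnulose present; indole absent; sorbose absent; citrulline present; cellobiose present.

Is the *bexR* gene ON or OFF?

OFF

Citrulline is present, so QuvG is inactive.
Required activator QuvG is absent, so *kulG* is not transcribed.
So KulG is not produced.
Cu²⁺ is absent, so CilU is inactive.
Sorbose is absent, so WexS is inactive.
Required activator CilU is absent, so *gorS* is not transcribed.
So GorS is not produced.
Rhamnulose is present, so FubD is active.
No repressor is bound and FubD is active, so *bexY* is transcribed.
So BexY is produced and active.
Indole is absent, so JovV is inactive.
Cellobiose is present, so KulK is active.
Ni²⁺ is present, so LomC is inactive.
With repressor KulK bound, *quvQ* is not transcribed.
So QuvQ is not produced.
Required activator JovV is absent, so *mibE* is not transcribed.
So MibE is not produced.
With repressor BexY bound, *bexR* is not transcribed.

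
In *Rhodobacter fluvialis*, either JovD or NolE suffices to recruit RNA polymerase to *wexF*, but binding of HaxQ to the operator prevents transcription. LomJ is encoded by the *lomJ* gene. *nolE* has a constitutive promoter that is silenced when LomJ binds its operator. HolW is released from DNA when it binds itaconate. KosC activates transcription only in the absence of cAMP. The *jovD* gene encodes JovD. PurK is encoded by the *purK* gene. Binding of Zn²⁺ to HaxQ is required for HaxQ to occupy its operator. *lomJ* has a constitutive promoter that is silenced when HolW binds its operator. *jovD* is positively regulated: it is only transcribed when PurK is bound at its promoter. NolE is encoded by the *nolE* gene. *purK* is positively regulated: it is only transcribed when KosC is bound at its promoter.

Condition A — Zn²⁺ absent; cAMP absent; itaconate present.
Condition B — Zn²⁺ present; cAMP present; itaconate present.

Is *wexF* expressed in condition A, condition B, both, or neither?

A only

Condition A:
Zn²⁺ is absent, so HaxQ is inactive.
cAMP is absent, so KosC is active.
No repressor is bound and KosC is active, so *purK* is transcribed.
So PurK is produced and active.
No repressor is bound and PurK is active, so *jovD* is transcribed.
So JovD is produced and active.
Itaconate is present, so HolW is inactive.
With no repressor bound, *lomJ* is transcribed.
So LomJ is produced and active.
With repressor LomJ bound, *nolE* is not transcribed.
So NolE is not produced.
Activator JovD is present, so *wexF* is transcribed.
→ *wexF* is ON in A.
Condition B:
Zn²⁺ is present, so HaxQ is active.
cAMP is present, so KosC is inactive.
Required activator KosC is absent, so *purK* is not transcribed.
So PurK is not produced.
Required activator PurK is absent, so *jovD* is not transcribed.
So JovD is not produced.
Itaconate is present, so HolW is inactive.
With no repressor bound, *lomJ* is transcribed.
So LomJ is produced and active.
With repressor LomJ bound, *nolE* is not transcribed.
So NolE is not produced.
With repressor HaxQ bound, *wexF* is not transcribed.
→ *wexF* is OFF in B.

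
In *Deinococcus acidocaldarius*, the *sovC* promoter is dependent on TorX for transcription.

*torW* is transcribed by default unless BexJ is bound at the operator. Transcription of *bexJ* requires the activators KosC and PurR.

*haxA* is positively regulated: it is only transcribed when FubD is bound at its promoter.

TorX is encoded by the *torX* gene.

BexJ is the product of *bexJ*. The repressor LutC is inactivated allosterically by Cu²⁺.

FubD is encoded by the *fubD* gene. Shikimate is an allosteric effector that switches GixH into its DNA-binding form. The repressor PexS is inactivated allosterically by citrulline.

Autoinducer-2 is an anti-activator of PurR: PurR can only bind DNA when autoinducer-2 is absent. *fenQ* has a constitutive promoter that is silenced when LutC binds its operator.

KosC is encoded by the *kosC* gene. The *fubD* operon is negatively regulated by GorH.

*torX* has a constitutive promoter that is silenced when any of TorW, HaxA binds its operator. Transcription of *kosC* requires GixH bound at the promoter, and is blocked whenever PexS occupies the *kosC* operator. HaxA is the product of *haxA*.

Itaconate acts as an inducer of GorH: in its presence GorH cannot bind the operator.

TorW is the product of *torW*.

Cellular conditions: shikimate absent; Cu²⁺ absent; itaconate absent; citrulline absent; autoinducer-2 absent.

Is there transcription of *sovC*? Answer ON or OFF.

OFF

Shikimate is absent, so GixH is inactive.
Citrulline is absent, so PexS is active.
With repressor PexS bound, *kosC* is not transcribed.
So KosC is not produced.
Autoinducer-2 is absent, so PurR is active.
Required activator KosC is absent, so *bexJ* is not transcribed.
So BexJ is not produced.
With no repressor bound, *torW* is transcribed.
So TorW is produced and active.
Itaconate is absent, so GorH is active.
With repressor GorH bound, *fubD* is not transcribed.
So FubD is not produced.
Required activator FubD is absent, so *haxA* is not transcribed.
So HaxA is not produced.
With repressor TorW bound, *torX* is not transcribed.
So TorX is not produced.
Required activator TorX is absent, so *sovC* is not transcribed.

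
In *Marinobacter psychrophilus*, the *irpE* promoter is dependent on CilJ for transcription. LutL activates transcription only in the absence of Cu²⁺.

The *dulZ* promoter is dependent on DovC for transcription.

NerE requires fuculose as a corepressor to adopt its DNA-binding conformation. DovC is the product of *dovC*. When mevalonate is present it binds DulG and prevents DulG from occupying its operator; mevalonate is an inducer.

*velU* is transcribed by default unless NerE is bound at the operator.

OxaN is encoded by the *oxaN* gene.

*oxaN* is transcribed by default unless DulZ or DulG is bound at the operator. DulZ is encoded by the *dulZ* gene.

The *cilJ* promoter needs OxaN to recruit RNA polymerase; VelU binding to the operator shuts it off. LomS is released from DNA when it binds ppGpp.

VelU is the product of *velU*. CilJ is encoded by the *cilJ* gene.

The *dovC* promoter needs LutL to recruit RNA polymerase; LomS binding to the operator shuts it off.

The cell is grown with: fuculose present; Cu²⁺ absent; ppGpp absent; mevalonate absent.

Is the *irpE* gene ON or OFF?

OFF

Cu²⁺ is absent, so LutL is active.
ppGpp is absent, so LomS is active.
With repressor LomS bound, *dovC* is not transcribed.
So DovC is not produced.
Required activator DovC is absent, so *dulZ* is not transcribed.
So DulZ is not produced.
Mevalonate is absent, so DulG is active.
With repressor DulG bound, *oxaN* is not transcribed.
So OxaN is not produced.
Fuculose is present, so NerE is active.
With repressor NerE bound, *velU* is not transcribed.
So VelU is not produced.
Required activator OxaN is absent, so *cilJ* is not transcribed.
So CilJ is not produced.
Required activator CilJ is absent, so *irpE* is not transcribed.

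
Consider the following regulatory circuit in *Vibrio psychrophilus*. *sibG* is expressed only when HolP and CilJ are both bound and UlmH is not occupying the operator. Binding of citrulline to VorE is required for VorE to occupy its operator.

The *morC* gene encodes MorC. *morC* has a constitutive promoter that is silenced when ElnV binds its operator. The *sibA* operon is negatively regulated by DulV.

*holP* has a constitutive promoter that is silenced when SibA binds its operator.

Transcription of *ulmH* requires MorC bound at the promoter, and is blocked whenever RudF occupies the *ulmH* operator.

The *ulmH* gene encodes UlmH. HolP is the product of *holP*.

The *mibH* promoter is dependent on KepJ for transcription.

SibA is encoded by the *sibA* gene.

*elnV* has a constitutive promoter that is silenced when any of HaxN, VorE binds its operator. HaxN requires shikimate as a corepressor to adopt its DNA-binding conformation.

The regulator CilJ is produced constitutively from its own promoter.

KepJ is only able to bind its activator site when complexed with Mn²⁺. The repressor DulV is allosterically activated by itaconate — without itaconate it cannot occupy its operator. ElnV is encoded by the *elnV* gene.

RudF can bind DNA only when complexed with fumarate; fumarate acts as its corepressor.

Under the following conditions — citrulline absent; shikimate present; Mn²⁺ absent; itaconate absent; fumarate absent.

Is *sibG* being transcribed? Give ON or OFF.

Shikimate is present, so HaxN is active.
Citrulline is absent, so VorE is inactive.
With repressor HaxN bound, *elnV* is not transcribed.
So ElnV is not produced.
With no repressor bound, *morC* is transcribed.
So MorC is produced and active.
Fumarate is absent, so RudF is inactive.
No repressor is bound and MorC is active, so *ulmH* is transcribed.
So UlmH is produced and active.
Itaconate is absent, so DulV is inactive.
With no repressor bound, *sibA* is transcribed.
So SibA is produced and active.
With repressor SibA bound, *holP* is not transcribed.
So HolP is not produced.
CilJ is produced constitutively and is active.
With repressor UlmH bound, *sibG* is not transcribed.

OFF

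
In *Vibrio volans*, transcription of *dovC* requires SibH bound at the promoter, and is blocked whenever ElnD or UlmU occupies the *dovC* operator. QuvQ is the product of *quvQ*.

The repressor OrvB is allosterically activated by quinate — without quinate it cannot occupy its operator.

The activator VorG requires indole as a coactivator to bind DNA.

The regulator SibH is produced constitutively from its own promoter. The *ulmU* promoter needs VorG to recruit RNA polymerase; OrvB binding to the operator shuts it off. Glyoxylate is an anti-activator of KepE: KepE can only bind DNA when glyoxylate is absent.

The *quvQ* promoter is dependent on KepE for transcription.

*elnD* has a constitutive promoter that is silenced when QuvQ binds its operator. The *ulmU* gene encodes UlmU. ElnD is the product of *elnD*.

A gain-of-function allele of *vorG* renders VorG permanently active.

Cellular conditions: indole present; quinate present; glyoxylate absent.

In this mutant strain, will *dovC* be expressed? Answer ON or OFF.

SibH is produced constitutively and is active.
Glyoxylate is absent, so KepE is active.
No repressor is bound and KepE is active, so *quvQ* is transcribed.
So QuvQ is produced and active.
With repressor QuvQ bound, *elnD* is not transcribed.
So ElnD is not produced.
VorG is constitutively active in this strain.
Quinate is present, so OrvB is active.
With repressor OrvB bound, *ulmU* is not transcribed.
So UlmU is not produced.
No repressor is bound and SibH is active, so *dovC* is transcribed.

ON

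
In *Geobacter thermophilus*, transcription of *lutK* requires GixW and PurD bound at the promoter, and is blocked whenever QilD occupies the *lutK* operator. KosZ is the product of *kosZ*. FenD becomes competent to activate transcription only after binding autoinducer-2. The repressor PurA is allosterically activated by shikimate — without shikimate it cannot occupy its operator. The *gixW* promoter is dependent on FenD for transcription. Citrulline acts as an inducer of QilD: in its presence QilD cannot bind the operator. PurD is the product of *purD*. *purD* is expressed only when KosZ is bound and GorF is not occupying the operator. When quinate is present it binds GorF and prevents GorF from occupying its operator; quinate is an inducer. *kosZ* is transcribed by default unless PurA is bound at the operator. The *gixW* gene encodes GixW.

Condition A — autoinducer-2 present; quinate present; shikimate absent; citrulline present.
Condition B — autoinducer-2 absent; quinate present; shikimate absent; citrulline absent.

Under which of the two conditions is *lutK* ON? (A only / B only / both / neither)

A only

Condition A:
Autoinducer-2 is present, so FenD is active.
No repressor is bound and FenD is active, so *gixW* is transcribed.
So GixW is produced and active.
Quinate is present, so GorF is inactive.
Shikimate is absent, so PurA is inactive.
With no repressor bound, *kosZ* is transcribed.
So KosZ is produced and active.
No repressor is bound and KosZ is active, so *purD* is transcribed.
So PurD is produced and active.
Citrulline is present, so QilD is inactive.
No repressor is bound and GixW and PurD are active, so *lutK* is transcribed.
→ *lutK* is ON in A.
Condition B:
Autoinducer-2 is absent, so FenD is inactive.
Required activator FenD is absent, so *gixW* is not transcribed.
So GixW is not produced.
Quinate is present, so GorF is inactive.
Shikimate is absent, so PurA is inactive.
With no repressor bound, *kosZ* is transcribed.
So KosZ is produced and active.
No repressor is bound and KosZ is active, so *purD* is transcribed.
So PurD is produced and active.
Citrulline is absent, so QilD is active.
With repressor QilD bound, *lutK* is not transcribed.
→ *lutK* is OFF in B.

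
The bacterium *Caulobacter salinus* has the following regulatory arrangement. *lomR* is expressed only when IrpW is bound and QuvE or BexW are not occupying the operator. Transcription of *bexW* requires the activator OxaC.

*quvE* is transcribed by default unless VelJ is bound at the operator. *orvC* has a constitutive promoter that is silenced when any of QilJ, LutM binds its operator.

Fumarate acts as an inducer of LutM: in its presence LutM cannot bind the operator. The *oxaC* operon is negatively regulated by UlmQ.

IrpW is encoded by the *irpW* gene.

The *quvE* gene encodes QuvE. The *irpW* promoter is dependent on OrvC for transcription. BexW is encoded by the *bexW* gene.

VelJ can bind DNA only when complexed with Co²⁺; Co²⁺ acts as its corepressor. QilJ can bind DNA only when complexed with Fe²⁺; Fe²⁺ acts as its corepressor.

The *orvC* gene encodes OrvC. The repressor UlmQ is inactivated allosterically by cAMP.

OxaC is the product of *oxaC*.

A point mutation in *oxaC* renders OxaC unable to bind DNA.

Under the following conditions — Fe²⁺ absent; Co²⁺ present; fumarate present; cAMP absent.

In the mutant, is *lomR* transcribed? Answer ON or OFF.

ON

Co²⁺ is present, so VelJ is active.
With repressor VelJ bound, *quvE* is not transcribed.
So QuvE is not produced.
Fe²⁺ is absent, so QilJ is inactive.
Fumarate is present, so LutM is inactive.
With no repressor bound, *orvC* is transcribed.
So OrvC is produced and active.
No repressor is bound and OrvC is active, so *irpW* is transcribed.
So IrpW is produced and active.
OxaC is non-functional in this strain, so it has no effect.
Required activator OxaC is absent, so *bexW* is not transcribed.
So BexW is not produced.
No repressor is bound and IrpW is active, so *lomR* is transcribed.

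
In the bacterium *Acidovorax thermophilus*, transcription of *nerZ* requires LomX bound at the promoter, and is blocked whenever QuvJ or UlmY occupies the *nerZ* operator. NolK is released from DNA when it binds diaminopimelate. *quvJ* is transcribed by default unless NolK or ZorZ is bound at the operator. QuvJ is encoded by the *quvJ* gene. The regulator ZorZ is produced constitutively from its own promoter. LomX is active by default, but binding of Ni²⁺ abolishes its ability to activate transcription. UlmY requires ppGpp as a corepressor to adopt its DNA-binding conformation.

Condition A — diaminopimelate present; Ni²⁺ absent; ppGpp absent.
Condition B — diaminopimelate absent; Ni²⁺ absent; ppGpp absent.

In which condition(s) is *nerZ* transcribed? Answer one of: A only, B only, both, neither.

both

Condition A:
Diaminopimelate is present, so NolK is inactive.
ZorZ is produced constitutively and is active.
With repressor ZorZ bound, *quvJ* is not transcribed.
So QuvJ is not produced.
Ni²⁺ is absent, so LomX is active.
ppGpp is absent, so UlmY is inactive.
No repressor is bound and LomX is active, so *nerZ* is transcribed.
→ *nerZ* is ON in A.
Condition B:
Diaminopimelate is absent, so NolK is active.
ZorZ is produced constitutively and is active.
With repressor NolK bound, *quvJ* is not transcribed.
So QuvJ is not produced.
Ni²⁺ is absent, so LomX is active.
ppGpp is absent, so UlmY is inactive.
No repressor is bound and LomX is active, so *nerZ* is transcribed.
→ *nerZ* is ON in B.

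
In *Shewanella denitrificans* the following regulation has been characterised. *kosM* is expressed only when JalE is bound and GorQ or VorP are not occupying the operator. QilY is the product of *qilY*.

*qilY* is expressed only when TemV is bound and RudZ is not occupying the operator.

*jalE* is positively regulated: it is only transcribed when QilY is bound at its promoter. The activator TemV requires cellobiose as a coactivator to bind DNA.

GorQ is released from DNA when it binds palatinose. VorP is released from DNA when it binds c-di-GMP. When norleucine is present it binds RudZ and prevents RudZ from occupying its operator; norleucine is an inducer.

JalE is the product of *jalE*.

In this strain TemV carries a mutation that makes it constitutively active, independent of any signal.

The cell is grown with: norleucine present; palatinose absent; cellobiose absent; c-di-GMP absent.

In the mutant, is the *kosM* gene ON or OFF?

Norleucine is present, so RudZ is inactive.
TemV is constitutively active in this strain.
No repressor is bound and TemV is active, so *qilY* is transcribed.
So QilY is produced and active.
No repressor is bound and QilY is active, so *jalE* is transcribed.
So JalE is produced and active.
Palatinose is absent, so GorQ is active.
c-di-GMP is absent, so VorP is active.
With repressor GorQ bound, *kosM* is not transcribed.

OFF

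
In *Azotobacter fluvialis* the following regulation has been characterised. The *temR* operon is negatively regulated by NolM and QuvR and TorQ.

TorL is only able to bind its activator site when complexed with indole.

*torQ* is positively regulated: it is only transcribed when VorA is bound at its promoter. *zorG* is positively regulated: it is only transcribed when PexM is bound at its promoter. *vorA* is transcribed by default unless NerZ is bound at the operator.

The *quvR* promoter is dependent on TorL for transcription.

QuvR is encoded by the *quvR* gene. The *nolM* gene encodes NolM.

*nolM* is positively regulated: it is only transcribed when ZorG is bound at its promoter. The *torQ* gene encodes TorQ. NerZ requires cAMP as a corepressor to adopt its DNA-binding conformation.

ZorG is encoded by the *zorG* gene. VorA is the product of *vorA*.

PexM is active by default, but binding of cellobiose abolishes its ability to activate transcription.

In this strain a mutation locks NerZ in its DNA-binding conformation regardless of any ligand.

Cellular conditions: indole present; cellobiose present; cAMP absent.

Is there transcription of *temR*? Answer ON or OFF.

Cellobiose is present, so PexM is inactive.
Required activator PexM is absent, so *zorG* is not transcribed.
So ZorG is not produced.
Required activator ZorG is absent, so *nolM* is not transcribed.
So NolM is not produced.
Indole is present, so TorL is active.
No repressor is bound and TorL is active, so *quvR* is transcribed.
So QuvR is produced and active.
NerZ is constitutively active in this strain.
With repressor NerZ bound, *vorA* is not transcribed.
So VorA is not produced.
Required activator VorA is absent, so *torQ* is not transcribed.
So TorQ is not produced.
With repressor QuvR bound, *temR* is not transcribed.

OFF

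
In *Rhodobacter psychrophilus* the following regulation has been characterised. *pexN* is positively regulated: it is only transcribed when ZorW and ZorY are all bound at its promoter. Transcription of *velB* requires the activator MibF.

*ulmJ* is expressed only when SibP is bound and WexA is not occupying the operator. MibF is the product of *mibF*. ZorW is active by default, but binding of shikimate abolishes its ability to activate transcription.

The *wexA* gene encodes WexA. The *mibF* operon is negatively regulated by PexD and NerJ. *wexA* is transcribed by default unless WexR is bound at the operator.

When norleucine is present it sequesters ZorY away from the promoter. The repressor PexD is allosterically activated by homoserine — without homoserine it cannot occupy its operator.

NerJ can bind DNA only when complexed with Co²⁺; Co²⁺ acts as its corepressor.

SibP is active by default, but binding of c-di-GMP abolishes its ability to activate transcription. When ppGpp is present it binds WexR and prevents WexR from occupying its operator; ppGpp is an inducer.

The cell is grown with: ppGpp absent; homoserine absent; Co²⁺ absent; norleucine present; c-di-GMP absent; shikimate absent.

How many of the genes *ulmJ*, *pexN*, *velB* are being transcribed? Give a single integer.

2

ppGpp is absent, so WexR is active.
With repressor WexR bound, *wexA* is not transcribed.
So WexA is not produced.
c-di-GMP is absent, so SibP is active.
No repressor is bound and SibP is active, so *ulmJ* is transcribed.
→ *ulmJ* is ON.
Shikimate is absent, so ZorW is active.
Norleucine is present, so ZorY is inactive.
Required activator ZorY is absent, so *pexN* is not transcribed.
→ *pexN* is OFF.
Homoserine is absent, so PexD is inactive.
Co²⁺ is absent, so NerJ is inactive.
With no repressor bound, *mibF* is transcribed.
So MibF is produced and active.
No repressor is bound and MibF is active, so *velB* is transcribed.
→ *velB* is ON.
2 of the 3 genes are transcribed.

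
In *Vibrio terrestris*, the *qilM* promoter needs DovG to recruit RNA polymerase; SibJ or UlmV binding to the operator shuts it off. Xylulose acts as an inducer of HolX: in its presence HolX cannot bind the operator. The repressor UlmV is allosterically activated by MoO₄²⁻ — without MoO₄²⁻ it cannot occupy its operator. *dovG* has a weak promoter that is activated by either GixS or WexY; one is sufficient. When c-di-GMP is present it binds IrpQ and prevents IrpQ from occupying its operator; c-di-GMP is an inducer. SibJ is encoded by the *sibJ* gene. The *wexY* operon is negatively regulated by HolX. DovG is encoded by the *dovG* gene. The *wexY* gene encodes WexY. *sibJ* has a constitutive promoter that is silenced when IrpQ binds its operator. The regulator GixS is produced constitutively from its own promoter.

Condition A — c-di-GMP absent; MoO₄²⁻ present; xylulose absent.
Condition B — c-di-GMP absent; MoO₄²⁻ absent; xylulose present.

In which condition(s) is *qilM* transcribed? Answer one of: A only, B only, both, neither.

Condition A:
c-di-GMP is absent, so IrpQ is active.
With repressor IrpQ bound, *sibJ* is not transcribed.
So SibJ is not produced.
MoO₄²⁻ is present, so UlmV is active.
GixS is produced constitutively and is active.
Xylulose is absent, so HolX is active.
With repressor HolX bound, *wexY* is not transcribed.
So WexY is not produced.
Activator GixS is present, so *dovG* is transcribed.
So DovG is produced and active.
With repressor UlmV bound, *qilM* is not transcribed.
→ *qilM* is OFF in A.
Condition B:
c-di-GMP is absent, so IrpQ is active.
With repressor IrpQ bound, *sibJ* is not transcribed.
So SibJ is not produced.
MoO₄²⁻ is absent, so UlmV is inactive.
GixS is produced constitutively and is active.
Xylulose is present, so HolX is inactive.
With no repressor bound, *wexY* is transcribed.
So WexY is produced and active.
Activator GixS is present, so *dovG* is transcribed.
So DovG is produced and active.
No repressor is bound and DovG is active, so *qilM* is transcribed.
→ *qilM* is ON in B.

B only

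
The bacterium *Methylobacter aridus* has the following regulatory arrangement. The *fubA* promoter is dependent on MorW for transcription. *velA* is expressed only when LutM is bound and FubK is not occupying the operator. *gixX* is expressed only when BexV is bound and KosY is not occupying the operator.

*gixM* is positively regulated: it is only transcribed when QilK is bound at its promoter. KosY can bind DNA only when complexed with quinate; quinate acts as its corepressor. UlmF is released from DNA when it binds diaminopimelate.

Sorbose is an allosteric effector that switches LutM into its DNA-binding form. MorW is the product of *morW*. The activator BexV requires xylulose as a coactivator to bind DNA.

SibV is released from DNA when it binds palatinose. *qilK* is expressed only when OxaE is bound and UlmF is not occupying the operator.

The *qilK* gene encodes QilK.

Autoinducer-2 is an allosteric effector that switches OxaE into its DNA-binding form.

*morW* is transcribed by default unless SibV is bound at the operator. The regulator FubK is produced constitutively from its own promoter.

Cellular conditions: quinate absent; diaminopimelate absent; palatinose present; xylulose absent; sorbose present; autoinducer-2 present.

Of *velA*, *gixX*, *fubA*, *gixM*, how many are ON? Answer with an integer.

1

FubK is produced constitutively and is active.
Sorbose is present, so LutM is active.
With repressor FubK bound, *velA* is not transcribed.
→ *velA* is OFF.
Xylulose is absent, so BexV is inactive.
Quinate is absent, so KosY is inactive.
Required activator BexV is absent, so *gixX* is not transcribed.
→ *gixX* is OFF.
Palatinose is present, so SibV is inactive.
With no repressor bound, *morW* is transcribed.
So MorW is produced and active.
No repressor is bound and MorW is active, so *fubA* is transcribed.
→ *fubA* is ON.
Autoinducer-2 is present, so OxaE is active.
Diaminopimelate is absent, so UlmF is active.
With repressor UlmF bound, *qilK* is not transcribed.
So QilK is not produced.
Required activator QilK is absent, so *gixM* is not transcribed.
→ *gixM* is OFF.
1 of the 4 genes is transcribed.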